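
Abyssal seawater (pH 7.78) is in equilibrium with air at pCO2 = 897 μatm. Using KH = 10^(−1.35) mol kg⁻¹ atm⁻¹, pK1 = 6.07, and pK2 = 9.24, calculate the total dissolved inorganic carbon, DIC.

[CO2*] = KH · pCO2 = 10^(−1.35) × 897×10^-6 = 4.007×10^-5 mol/kg
α₀ = 1/(1 + K1/[H⁺] + K1K2/[H⁺]²) = 1/(1 + 10^+1.71 + 10^+0.25) = 0.01850
DIC = [CO2*]/α₀ = 4.007×10^-5 / 0.01850 = 2.17 mmol/kg

DIC = 2.17 mmol/kg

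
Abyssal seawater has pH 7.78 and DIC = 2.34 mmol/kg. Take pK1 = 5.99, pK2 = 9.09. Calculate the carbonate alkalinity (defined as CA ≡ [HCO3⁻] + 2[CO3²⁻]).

CA = 2.41 mmol/kg

CA = [HCO3⁻] + 2[CO3²⁻] = (α₁ + 2α₂)·DIC
At pH 7.78: [H⁺]/K1 = 10^-1.79 = 0.016218, K2/[H⁺] = 10^-1.31 = 0.048978
α₁ = 1/(1 + 0.016218 + 0.048978) = 1/1.0652 = 0.9388; α₂ = α₁·K2/[H⁺] = 0.04598
α₁ + 2α₂ = 1.0308
CA = 1.0308 × 2.34 = 2.41 mmol/kg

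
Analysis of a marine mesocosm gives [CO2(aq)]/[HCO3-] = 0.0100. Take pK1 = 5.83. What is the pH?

From K1 = [H⁺][HCO3-]/[CO2(aq)]:  pH = pK1 − log₁₀([CO2(aq)]/[HCO3-])
log₁₀(0.0100) = -2.000
pH = 5.83 − (-2.000) = 7.83

pH = 7.83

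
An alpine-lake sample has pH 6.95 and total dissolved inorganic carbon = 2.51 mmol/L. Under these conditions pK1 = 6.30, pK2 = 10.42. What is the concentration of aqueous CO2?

[CO2*] = 0.459 mmol/L

α₀ = 1 / (1 + K1/[H⁺] + K1K2/[H⁺]²) = 1 / (1 + 10^+0.65 + 10^-2.82)
   = 1 / (1 + 4.4668 + 0.0015136) = 1/5.4683 = 0.1829
[CO2*] = α₀ × DIC = 0.1829 × 2.51 = 0.459 mmol/L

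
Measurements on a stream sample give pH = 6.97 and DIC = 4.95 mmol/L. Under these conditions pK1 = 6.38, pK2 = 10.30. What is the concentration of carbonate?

[CO3²⁻] = 1.84 μmol/L

α₂ = 1 / (1 + [H⁺]/K2 + [H⁺]²/(K1K2)) = 1 / (1 + 10^+3.33 + 10^+2.74)
   = 1 / (1 + 2138.0 + 549.54) = 1/2688.5 = 0.0003720
[CO3²⁻] = α₂ × DIC = 0.0003720 × 4.95 = 0.00184 mmol/L = 1.84 μmol/L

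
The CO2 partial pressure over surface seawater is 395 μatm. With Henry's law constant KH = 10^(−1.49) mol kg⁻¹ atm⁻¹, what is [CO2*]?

[CO2*] = 12.8 μmol/kg

KH = 10^(−1.49) = 3.236×10^-2 mol kg⁻¹ atm⁻¹
[CO2*] = KH · pCO2 = 3.236×10^-2 × 395×10^-6 atm = 1.28×10^-5 mol/kg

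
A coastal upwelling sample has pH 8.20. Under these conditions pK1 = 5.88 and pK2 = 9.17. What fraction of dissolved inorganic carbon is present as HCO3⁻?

α₁ = 0.899

α₁ = 1 / (1 + [H⁺]/K1 + K2/[H⁺]) = 1 / (1 + 10^-2.32 + 10^-0.97)
   = 1 / (1 + 0.0047863 + 0.10715) = 1/1.1119 = 0.8993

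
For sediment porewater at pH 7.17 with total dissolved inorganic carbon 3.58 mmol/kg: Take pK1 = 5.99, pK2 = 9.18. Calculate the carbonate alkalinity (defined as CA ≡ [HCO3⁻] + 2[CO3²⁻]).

CA = 3.39 mmol/kg

CA = [HCO3⁻] + 2[CO3²⁻] = (α₁ + 2α₂)·DIC
At pH 7.17: [H⁺]/K1 = 10^-1.18 = 0.066069, K2/[H⁺] = 10^-2.01 = 0.0097724
α₁ = 1/(1 + 0.066069 + 0.0097724) = 1/1.0758 = 0.9295; α₂ = α₁·K2/[H⁺] = 0.009083
α₁ + 2α₂ = 0.9477
CA = 0.9477 × 3.58 = 3.39 mmol/kg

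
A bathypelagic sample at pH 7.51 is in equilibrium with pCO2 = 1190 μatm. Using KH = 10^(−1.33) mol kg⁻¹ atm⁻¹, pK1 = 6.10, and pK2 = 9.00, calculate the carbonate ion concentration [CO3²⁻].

[CO3²⁻] = 0.0463 mmol/kg

[CO2*] = KH · pCO2 = 10^(−1.33) × 1190×10^-6 = 5.566×10^-5 mol/kg
α₀ = 1/(1 + K1/[H⁺] + K1K2/[H⁺]²) = 1/(1 + 10^+1.41 + 10^-0.08) = 0.03632
DIC = [CO2*]/α₀ = 5.566×10^-5 / 0.03632 = 1.533 mmol/kg
[CO3²⁻] = α₂·DIC; α₂ = 0.03021, so [CO3²⁻] = 0.03021 × 1.533 = 0.0463 mmol/kg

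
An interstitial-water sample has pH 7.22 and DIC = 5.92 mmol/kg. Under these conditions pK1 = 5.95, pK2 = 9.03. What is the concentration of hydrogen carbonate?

[HCO3⁻] = 5.54 mmol/kg

α₁ = 1 / (1 + [H⁺]/K1 + K2/[H⁺]) = 1 / (1 + 10^-1.27 + 10^-1.81)
   = 1 / (1 + 0.053703 + 0.015488) = 1/1.0692 = 0.9353
[HCO3⁻] = α₁ × DIC = 0.9353 × 5.92 = 5.54 mmol/kg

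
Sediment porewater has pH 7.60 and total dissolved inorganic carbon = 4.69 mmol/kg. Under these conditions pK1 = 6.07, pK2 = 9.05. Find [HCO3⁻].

[HCO3⁻] = 4.40 mmol/kg

α₁ = 1 / (1 + [H⁺]/K1 + K2/[H⁺]) = 1 / (1 + 10^-1.53 + 10^-1.45)
   = 1 / (1 + 0.029512 + 0.035481) = 1/1.0650 = 0.9390
[HCO3⁻] = α₁ × DIC = 0.9390 × 4.69 = 4.40 mmol/kg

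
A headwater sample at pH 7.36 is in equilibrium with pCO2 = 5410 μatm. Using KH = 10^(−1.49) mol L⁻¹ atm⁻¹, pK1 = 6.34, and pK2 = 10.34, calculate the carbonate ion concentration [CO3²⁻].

[CO3²⁻] = 1.92 μmol/L

[CO2*] = KH · pCO2 = 10^(−1.49) × 5410×10^-6 = 1.751×10^-4 mol/L
α₀ = 1/(1 + K1/[H⁺] + K1K2/[H⁺]²) = 1/(1 + 10^+1.02 + 10^-1.96) = 0.08709
DIC = [CO2*]/α₀ = 1.751×10^-4 / 0.08709 = 2.010 mmol/L
[CO3²⁻] = α₂·DIC; α₂ = 0.0009549, so [CO3²⁻] = 0.0009549 × 2.010 = 0.00192 mmol/L = 1.92 μmol/L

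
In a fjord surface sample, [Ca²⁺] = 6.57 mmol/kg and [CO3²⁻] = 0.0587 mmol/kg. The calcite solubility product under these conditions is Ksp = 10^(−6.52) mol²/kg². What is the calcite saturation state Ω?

Ksp = 10^(−6.52) = 3.020×10^-7
Ω = [Ca²⁺][CO3²⁻]/Ksp = (6.57×10^-3)(0.0587×10^-3) / 3.020×10^-7 = 1.28

Ω = 1.28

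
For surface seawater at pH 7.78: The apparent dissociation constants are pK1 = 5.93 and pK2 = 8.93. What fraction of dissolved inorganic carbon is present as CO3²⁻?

α₂ = 0.0653

α₂ = 1 / (1 + [H⁺]/K2 + [H⁺]²/(K1K2)) = 1 / (1 + 10^+1.15 + 10^-0.70)
   = 1 / (1 + 14.125 + 0.19953) = 1/15.325 = 0.06525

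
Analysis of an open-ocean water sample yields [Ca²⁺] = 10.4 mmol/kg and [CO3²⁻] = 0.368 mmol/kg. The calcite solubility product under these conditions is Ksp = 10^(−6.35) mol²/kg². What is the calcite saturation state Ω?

Ω = 8.57

Ksp = 10^(−6.35) = 4.467×10^-7
Ω = [Ca²⁺][CO3²⁻]/Ksp = (10.4×10^-3)(0.368×10^-3) / 4.467×10^-7 = 8.57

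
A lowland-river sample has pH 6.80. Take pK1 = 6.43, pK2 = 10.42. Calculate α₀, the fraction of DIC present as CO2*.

α₀ = 0.299

α₀ = 1 / (1 + K1/[H⁺] + K1K2/[H⁺]²) = 1 / (1 + 10^+0.37 + 10^-3.25)
   = 1 / (1 + 2.3442 + 0.00056234) = 1/3.3448 = 0.2990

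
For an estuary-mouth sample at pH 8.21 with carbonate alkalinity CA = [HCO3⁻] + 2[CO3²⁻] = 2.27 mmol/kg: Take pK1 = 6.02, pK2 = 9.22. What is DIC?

DIC = 2.10 mmol/kg

CA = [HCO3⁻] + 2[CO3²⁻] = (α₁ + 2α₂)·DIC
At pH 8.21: [H⁺]/K1 = 10^-2.19 = 0.0064565, K2/[H⁺] = 10^-1.01 = 0.097724
α₁ = 1/(1 + 0.0064565 + 0.097724) = 1/1.1042 = 0.9056; α₂ = α₁·K2/[H⁺] = 0.08850
α₁ + 2α₂ = 1.0827
DIC = CA / (α₁ + 2α₂) = 2.27 / 1.0827 = 2.10 mmol/kg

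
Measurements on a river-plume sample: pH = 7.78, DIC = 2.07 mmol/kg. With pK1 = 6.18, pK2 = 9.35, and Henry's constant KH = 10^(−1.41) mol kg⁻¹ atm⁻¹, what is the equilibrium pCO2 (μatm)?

α₀ = 1 / (1 + K1/[H⁺] + K1K2/[H⁺]²) = 1 / (1 + 10^+1.60 + 10^+0.03)
   = 1 / (1 + 39.811 + 1.0715) = 1/41.882 = 0.02388
[CO2*] = α₀ × DIC = 0.02388 × 2.07 = 0.04942 mmol/kg
pCO2 = [CO2*]/KH = 4.942×10^-5 / 3.890×10^-2 = 1270 μatm

pCO2 = 1270 μatm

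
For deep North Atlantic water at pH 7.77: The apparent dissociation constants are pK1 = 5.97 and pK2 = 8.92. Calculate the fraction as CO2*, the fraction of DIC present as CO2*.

α₀ = 1 / (1 + K1/[H⁺] + K1K2/[H⁺]²) = 1 / (1 + 10^+1.80 + 10^+0.65)
   = 1 / (1 + 63.096 + 4.4668) = 1/68.563 = 0.01459

α₀ = 0.0146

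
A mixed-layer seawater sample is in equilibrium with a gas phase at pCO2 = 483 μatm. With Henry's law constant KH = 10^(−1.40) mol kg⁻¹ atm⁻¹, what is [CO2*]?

[CO2*] = 19.2 μmol/kg

KH = 10^(−1.40) = 3.981×10^-2 mol kg⁻¹ atm⁻¹
[CO2*] = KH · pCO2 = 3.981×10^-2 × 483×10^-6 atm = 1.92×10^-5 mol/kg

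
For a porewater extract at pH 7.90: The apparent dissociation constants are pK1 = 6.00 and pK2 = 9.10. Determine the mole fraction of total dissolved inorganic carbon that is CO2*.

α₀ = 1 / (1 + K1/[H⁺] + K1K2/[H⁺]²) = 1 / (1 + 10^+1.90 + 10^+0.70)
   = 1 / (1 + 79.433 + 5.0119) = 1/85.445 = 0.01170

α₀ = 0.0117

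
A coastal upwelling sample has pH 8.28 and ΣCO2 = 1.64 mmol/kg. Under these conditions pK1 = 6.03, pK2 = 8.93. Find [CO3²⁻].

[CO3²⁻] = 0.299 mmol/kg

α₂ = 1 / (1 + [H⁺]/K2 + [H⁺]²/(K1K2)) = 1 / (1 + 10^+0.65 + 10^-1.60)
   = 1 / (1 + 4.4668 + 0.025119) = 1/5.4920 = 0.1821
[CO3²⁻] = α₂ × DIC = 0.1821 × 1.64 = 0.299 mmol/kg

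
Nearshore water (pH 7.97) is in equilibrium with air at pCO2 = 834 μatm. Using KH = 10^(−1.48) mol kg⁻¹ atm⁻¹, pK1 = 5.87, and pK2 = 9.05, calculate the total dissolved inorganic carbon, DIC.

[CO2*] = KH · pCO2 = 10^(−1.48) × 834×10^-6 = 2.762×10^-5 mol/kg
α₀ = 1/(1 + K1/[H⁺] + K1K2/[H⁺]²) = 1/(1 + 10^+2.10 + 10^+1.02) = 0.007280
DIC = [CO2*]/α₀ = 2.762×10^-5 / 0.007280 = 3.79 mmol/kg

DIC = 3.79 mmol/kg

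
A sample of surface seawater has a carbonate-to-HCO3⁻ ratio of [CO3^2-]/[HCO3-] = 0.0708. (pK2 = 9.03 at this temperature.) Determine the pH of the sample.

From K2 = [H⁺][CO3^2-]/[HCO3-]:  pH = pK2 + log₁₀([CO3^2-]/[HCO3-])
log₁₀(0.0708) = -1.150
pH = 9.03 + (-1.150) = 7.88

pH = 7.88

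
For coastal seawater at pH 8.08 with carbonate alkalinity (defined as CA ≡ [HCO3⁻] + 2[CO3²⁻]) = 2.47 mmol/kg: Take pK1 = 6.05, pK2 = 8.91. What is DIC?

DIC = 2.21 mmol/kg

CA = [HCO3⁻] + 2[CO3²⁻] = (α₁ + 2α₂)·DIC
At pH 8.08: [H⁺]/K1 = 10^-2.03 = 0.0093325, K2/[H⁺] = 10^-0.83 = 0.14791
α₁ = 1/(1 + 0.0093325 + 0.14791) = 1/1.1572 = 0.8641; α₂ = α₁·K2/[H⁺] = 0.1278
α₁ + 2α₂ = 1.1197
DIC = CA / (α₁ + 2α₂) = 2.47 / 1.1197 = 2.21 mmol/kg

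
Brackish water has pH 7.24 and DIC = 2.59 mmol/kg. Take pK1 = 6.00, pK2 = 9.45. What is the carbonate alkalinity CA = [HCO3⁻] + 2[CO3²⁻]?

CA = [HCO3⁻] + 2[CO3²⁻] = (α₁ + 2α₂)·DIC
At pH 7.24: [H⁺]/K1 = 10^-1.24 = 0.057544, K2/[H⁺] = 10^-2.21 = 0.0061660
α₁ = 1/(1 + 0.057544 + 0.0061660) = 1/1.0637 = 0.9401; α₂ = α₁·K2/[H⁺] = 0.005797
α₁ + 2α₂ = 0.9517
CA = 0.9517 × 2.59 = 2.46 mmol/kg

CA = 2.46 mmol/kg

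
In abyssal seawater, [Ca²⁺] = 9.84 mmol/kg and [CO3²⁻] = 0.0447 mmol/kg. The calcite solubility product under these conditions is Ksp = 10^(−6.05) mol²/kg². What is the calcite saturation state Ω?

Ksp = 10^(−6.05) = 8.913×10^-7
Ω = [Ca²⁺][CO3²⁻]/Ksp = (9.84×10^-3)(0.0447×10^-3) / 8.913×10^-7 = 0.494

Ω = 0.494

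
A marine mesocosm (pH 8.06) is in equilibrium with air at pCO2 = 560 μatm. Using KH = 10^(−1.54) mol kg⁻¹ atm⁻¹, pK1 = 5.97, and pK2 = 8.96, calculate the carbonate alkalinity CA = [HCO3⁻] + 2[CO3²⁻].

CA = 2.49 mmol/kg

[CO2*] = KH · pCO2 = 10^(−1.54) × 560×10^-6 = 1.615×10^-5 mol/kg
α₀ = 1/(1 + K1/[H⁺] + K1K2/[H⁺]²) = 1/(1 + 10^+2.09 + 10^+1.19) = 0.007168
DIC = [CO2*]/α₀ = 1.615×10^-5 / 0.007168 = 2.253 mmol/kg
CA = (α₁ + 2α₂)·DIC = (0.8818 + 2×0.1110) × 2.253 = 2.49 mmol/kg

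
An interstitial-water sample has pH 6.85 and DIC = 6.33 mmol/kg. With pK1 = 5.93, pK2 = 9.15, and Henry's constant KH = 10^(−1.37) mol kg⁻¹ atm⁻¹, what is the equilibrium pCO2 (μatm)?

pCO2 = 1.59×10^4 μatm

α₀ = 1 / (1 + K1/[H⁺] + K1K2/[H⁺]²) = 1 / (1 + 10^+0.92 + 10^-1.38)
   = 1 / (1 + 8.3176 + 0.041687) = 1/9.3593 = 0.1068
[CO2*] = α₀ × DIC = 0.1068 × 6.33 = 0.6763 mmol/kg
pCO2 = [CO2*]/KH = 6.763×10^-4 / 4.266×10^-2 = 1.59×10^4 μatm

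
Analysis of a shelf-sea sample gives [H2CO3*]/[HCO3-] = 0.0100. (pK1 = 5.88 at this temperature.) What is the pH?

From K1 = [H⁺][HCO3-]/[H2CO3*]:  pH = pK1 − log₁₀([H2CO3*]/[HCO3-])
log₁₀(0.0100) = -2.000
pH = 5.88 − (-2.000) = 7.88

pH = 7.88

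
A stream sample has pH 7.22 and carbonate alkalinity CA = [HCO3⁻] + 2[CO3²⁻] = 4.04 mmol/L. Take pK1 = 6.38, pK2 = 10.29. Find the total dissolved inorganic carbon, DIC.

CA = [HCO3⁻] + 2[CO3²⁻] = (α₁ + 2α₂)·DIC
At pH 7.22: [H⁺]/K1 = 10^-0.84 = 0.14454, K2/[H⁺] = 10^-3.07 = 0.00085114
α₁ = 1/(1 + 0.14454 + 0.00085114) = 1/1.1454 = 0.8731; α₂ = α₁·K2/[H⁺] = 0.0007431
α₁ + 2α₂ = 0.8745
DIC = CA / (α₁ + 2α₂) = 4.04 / 0.8745 = 4.62 mmol/L

DIC = 4.62 mmol/L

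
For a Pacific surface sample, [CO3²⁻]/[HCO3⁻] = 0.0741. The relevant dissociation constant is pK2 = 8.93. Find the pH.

pH = 7.80

From K2 = [H⁺][CO3²⁻]/[HCO3⁻]:  pH = pK2 + log₁₀([CO3²⁻]/[HCO3⁻])
log₁₀(0.0741) = -1.130
pH = 8.93 + (-1.130) = 7.80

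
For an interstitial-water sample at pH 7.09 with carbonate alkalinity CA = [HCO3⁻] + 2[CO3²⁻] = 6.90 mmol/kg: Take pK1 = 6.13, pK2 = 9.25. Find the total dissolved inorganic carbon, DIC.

CA = [HCO3⁻] + 2[CO3²⁻] = (α₁ + 2α₂)·DIC
At pH 7.09: [H⁺]/K1 = 10^-0.96 = 0.10965, K2/[H⁺] = 10^-2.16 = 0.0069183
α₁ = 1/(1 + 0.10965 + 0.0069183) = 1/1.1166 = 0.8956; α₂ = α₁·K2/[H⁺] = 0.006196
α₁ + 2α₂ = 0.9080
DIC = CA / (α₁ + 2α₂) = 6.90 / 0.9080 = 7.60 mmol/kg

DIC = 7.60 mmol/kg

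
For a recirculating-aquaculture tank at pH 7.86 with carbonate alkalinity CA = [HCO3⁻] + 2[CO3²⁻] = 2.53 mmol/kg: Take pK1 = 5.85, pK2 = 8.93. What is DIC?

DIC = 2.37 mmol/kg

CA = [HCO3⁻] + 2[CO3²⁻] = (α₁ + 2α₂)·DIC
At pH 7.86: [H⁺]/K1 = 10^-2.01 = 0.0097724, K2/[H⁺] = 10^-1.07 = 0.085114
α₁ = 1/(1 + 0.0097724 + 0.085114) = 1/1.0949 = 0.9133; α₂ = α₁·K2/[H⁺] = 0.07774
α₁ + 2α₂ = 1.0688
DIC = CA / (α₁ + 2α₂) = 2.53 / 1.0688 = 2.37 mmol/kg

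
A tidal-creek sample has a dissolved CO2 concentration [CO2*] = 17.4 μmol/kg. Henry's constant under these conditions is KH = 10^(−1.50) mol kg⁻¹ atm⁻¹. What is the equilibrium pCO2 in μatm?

KH = 10^(−1.50) = 3.162×10^-2 mol kg⁻¹ atm⁻¹
pCO2 = [CO2*]/KH = 17.4×10^-6 / 3.162×10^-2 = 5.50×10^-4 atm = 550 μatm

pCO2 = 550 μatm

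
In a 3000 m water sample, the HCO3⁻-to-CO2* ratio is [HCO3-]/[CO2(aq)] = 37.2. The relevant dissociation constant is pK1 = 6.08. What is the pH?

From K1 = [H⁺][HCO3-]/[CO2(aq)]:  pH = pK1 + log₁₀([HCO3-]/[CO2(aq)])
log₁₀(37.2) = +1.571
pH = 6.08 + (+1.571) = 7.65

pH = 7.65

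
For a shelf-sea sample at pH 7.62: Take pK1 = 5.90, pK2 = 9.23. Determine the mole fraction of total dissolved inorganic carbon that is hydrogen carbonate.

α₁ = 1 / (1 + [H⁺]/K1 + K2/[H⁺]) = 1 / (1 + 10^-1.72 + 10^-1.61)
   = 1 / (1 + 0.019055 + 0.024547) = 1/1.0436 = 0.9582

α₁ = 0.958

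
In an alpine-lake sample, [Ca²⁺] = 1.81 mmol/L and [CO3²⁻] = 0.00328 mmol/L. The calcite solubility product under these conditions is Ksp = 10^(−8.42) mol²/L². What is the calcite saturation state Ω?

Ω = 1.56

Ksp = 10^(−8.42) = 3.802×10^-9
Ω = [Ca²⁺][CO3²⁻]/Ksp = (1.81×10^-3)(0.00328×10^-3) / 3.802×10^-9 = 1.56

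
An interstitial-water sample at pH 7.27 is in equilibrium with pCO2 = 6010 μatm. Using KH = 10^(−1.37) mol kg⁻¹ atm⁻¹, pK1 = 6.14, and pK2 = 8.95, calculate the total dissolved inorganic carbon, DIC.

[CO2*] = KH · pCO2 = 10^(−1.37) × 6010×10^-6 = 2.564×10^-4 mol/kg
α₀ = 1/(1 + K1/[H⁺] + K1K2/[H⁺]²) = 1/(1 + 10^+1.13 + 10^-0.55) = 0.06770
DIC = [CO2*]/α₀ = 2.564×10^-4 / 0.06770 = 3.79 mmol/kg

DIC = 3.79 mmol/kg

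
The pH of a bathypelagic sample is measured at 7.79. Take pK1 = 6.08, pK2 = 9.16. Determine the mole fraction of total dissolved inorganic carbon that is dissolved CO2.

α₀ = 1 / (1 + K1/[H⁺] + K1K2/[H⁺]²) = 1 / (1 + 10^+1.71 + 10^+0.34)
   = 1 / (1 + 51.286 + 2.1878) = 1/54.474 = 0.01836

α₀ = 0.0184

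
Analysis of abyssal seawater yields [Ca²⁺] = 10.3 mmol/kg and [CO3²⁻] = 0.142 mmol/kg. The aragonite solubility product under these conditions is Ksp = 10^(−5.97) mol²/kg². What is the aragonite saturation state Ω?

Ksp = 10^(−5.97) = 1.072×10^-6
Ω = [Ca²⁺][CO3²⁻]/Ksp = (10.3×10^-3)(0.142×10^-3) / 1.072×10^-6 = 1.36

Ω = 1.36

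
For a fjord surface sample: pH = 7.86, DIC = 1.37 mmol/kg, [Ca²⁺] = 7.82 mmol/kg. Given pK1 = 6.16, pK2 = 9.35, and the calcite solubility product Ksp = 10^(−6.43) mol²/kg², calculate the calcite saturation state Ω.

Ω = 0.887

α₂ = 1 / (1 + [H⁺]/K2 + [H⁺]²/(K1K2)) = 1 / (1 + 10^+1.49 + 10^-0.21)
   = 1 / (1 + 30.903 + 0.61660) = 1/32.520 = 0.03075
[CO3²⁻] = α₂ × DIC = 0.03075 × 1.37 = 0.04213 mmol/kg
Ksp = 10^(−6.43) = 3.715×10^-7
Ω = [Ca²⁺][CO3²⁻]/Ksp = (7.82×10^-3)(4.213×10^-5) / 3.715×10^-7 = 0.887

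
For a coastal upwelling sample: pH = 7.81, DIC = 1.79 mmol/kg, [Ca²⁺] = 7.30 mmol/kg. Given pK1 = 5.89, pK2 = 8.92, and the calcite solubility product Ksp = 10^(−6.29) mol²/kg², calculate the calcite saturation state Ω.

Ω = 1.82

α₂ = 1 / (1 + [H⁺]/K2 + [H⁺]²/(K1K2)) = 1 / (1 + 10^+1.11 + 10^-0.81)
   = 1 / (1 + 12.882 + 0.15488) = 1/14.037 = 0.07124
[CO3²⁻] = α₂ × DIC = 0.07124 × 1.79 = 0.1275 mmol/kg
Ksp = 10^(−6.29) = 5.129×10^-7
Ω = [Ca²⁺][CO3²⁻]/Ksp = (7.30×10^-3)(1.275×10^-4) / 5.129×10^-7 = 1.82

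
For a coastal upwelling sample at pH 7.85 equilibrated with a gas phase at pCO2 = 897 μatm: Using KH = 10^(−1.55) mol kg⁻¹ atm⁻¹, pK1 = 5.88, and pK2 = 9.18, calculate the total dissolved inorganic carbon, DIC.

DIC = 2.49 mmol/kg

[CO2*] = KH · pCO2 = 10^(−1.55) × 897×10^-6 = 2.528×10^-5 mol/kg
α₀ = 1/(1 + K1/[H⁺] + K1K2/[H⁺]²) = 1/(1 + 10^+1.97 + 10^+0.64) = 0.01013
DIC = [CO2*]/α₀ = 2.528×10^-5 / 0.01013 = 2.49 mmol/kg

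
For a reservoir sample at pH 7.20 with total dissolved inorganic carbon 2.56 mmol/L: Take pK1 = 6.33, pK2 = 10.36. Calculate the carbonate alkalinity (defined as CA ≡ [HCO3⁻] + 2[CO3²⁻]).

CA = 2.26 mmol/L

CA = [HCO3⁻] + 2[CO3²⁻] = (α₁ + 2α₂)·DIC
At pH 7.20: [H⁺]/K1 = 10^-0.87 = 0.13490, K2/[H⁺] = 10^-3.16 = 0.00069183
α₁ = 1/(1 + 0.13490 + 0.00069183) = 1/1.1356 = 0.8806; α₂ = α₁·K2/[H⁺] = 0.0006092
α₁ + 2α₂ = 0.8818
CA = 0.8818 × 2.56 = 2.26 mmol/L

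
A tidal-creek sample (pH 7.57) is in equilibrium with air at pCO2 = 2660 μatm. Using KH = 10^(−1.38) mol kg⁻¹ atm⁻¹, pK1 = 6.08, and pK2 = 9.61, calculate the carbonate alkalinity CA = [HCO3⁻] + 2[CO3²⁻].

CA = 3.49 mmol/kg

[CO2*] = KH · pCO2 = 10^(−1.38) × 2660×10^-6 = 1.109×10^-4 mol/kg
α₀ = 1/(1 + K1/[H⁺] + K1K2/[H⁺]²) = 1/(1 + 10^+1.49 + 10^-0.55) = 0.03107
DIC = [CO2*]/α₀ = 1.109×10^-4 / 0.03107 = 3.569 mmol/kg
CA = (α₁ + 2α₂)·DIC = (0.9602 + 2×0.008757) × 3.569 = 3.49 mmol/kg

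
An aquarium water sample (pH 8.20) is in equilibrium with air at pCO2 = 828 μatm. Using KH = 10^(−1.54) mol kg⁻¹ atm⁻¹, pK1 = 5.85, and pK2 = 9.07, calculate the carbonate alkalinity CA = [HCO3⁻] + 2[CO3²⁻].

CA = 6.79 mmol/kg

[CO2*] = KH · pCO2 = 10^(−1.54) × 828×10^-6 = 2.388×10^-5 mol/kg
α₀ = 1/(1 + K1/[H⁺] + K1K2/[H⁺]²) = 1/(1 + 10^+2.35 + 10^+1.48) = 0.003920
DIC = [CO2*]/α₀ = 2.388×10^-5 / 0.003920 = 6.091 mmol/kg
CA = (α₁ + 2α₂)·DIC = (0.8777 + 2×0.1184) × 6.091 = 6.79 mmol/kg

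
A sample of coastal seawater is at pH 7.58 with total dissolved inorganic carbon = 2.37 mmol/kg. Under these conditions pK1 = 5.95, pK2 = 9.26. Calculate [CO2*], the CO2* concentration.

α₀ = 1 / (1 + K1/[H⁺] + K1K2/[H⁺]²) = 1 / (1 + 10^+1.63 + 10^-0.05)
   = 1 / (1 + 42.658 + 0.89125) = 1/44.549 = 0.02245
[CO2*] = α₀ × DIC = 0.02245 × 2.37 = 0.0532 mmol/kg

[CO2*] = 0.0532 mmol/kg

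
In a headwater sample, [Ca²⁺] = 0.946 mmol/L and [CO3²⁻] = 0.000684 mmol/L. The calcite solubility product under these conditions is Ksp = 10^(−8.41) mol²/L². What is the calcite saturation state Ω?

Ω = 0.166

Ksp = 10^(−8.41) = 3.890×10^-9
Ω = [Ca²⁺][CO3²⁻]/Ksp = (0.946×10^-3)(0.000684×10^-3) / 3.890×10^-9 = 0.166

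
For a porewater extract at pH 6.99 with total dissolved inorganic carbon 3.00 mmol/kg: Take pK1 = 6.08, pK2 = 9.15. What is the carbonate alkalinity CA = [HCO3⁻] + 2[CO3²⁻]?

CA = 2.69 mmol/kg

CA = [HCO3⁻] + 2[CO3²⁻] = (α₁ + 2α₂)·DIC
At pH 6.99: [H⁺]/K1 = 10^-0.91 = 0.12303, K2/[H⁺] = 10^-2.16 = 0.0069183
α₁ = 1/(1 + 0.12303 + 0.0069183) = 1/1.1299 = 0.8850; α₂ = α₁·K2/[H⁺] = 0.006123
α₁ + 2α₂ = 0.8972
CA = 0.8972 × 3.00 = 2.69 mmol/kg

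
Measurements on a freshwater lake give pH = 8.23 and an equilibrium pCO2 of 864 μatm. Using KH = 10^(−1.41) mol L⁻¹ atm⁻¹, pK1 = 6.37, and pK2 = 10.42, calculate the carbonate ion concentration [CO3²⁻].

[CO3²⁻] = 15.7 μmol/L

[CO2*] = KH · pCO2 = 10^(−1.41) × 864×10^-6 = 3.361×10^-5 mol/L
α₀ = 1/(1 + K1/[H⁺] + K1K2/[H⁺]²) = 1/(1 + 10^+1.86 + 10^-0.33) = 0.01353
DIC = [CO2*]/α₀ = 3.361×10^-5 / 0.01353 = 2.484 mmol/L
[CO3²⁻] = α₂·DIC; α₂ = 0.006328, so [CO3²⁻] = 0.006328 × 2.484 = 0.0157 mmol/L = 15.7 μmol/L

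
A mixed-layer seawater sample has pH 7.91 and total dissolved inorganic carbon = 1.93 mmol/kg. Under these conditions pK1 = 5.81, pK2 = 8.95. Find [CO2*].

[CO2*] = 13.9 μmol/kg

α₀ = 1 / (1 + K1/[H⁺] + K1K2/[H⁺]²) = 1 / (1 + 10^+2.10 + 10^+1.06)
   = 1 / (1 + 125.89 + 11.482) = 1/138.37 = 0.007227
[CO2*] = α₀ × DIC = 0.007227 × 1.93 = 0.0139 mmol/kg = 13.9 μmol/kg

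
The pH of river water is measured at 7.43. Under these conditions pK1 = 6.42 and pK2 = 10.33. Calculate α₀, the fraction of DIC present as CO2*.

α₀ = 0.0889

α₀ = 1 / (1 + K1/[H⁺] + K1K2/[H⁺]²) = 1 / (1 + 10^+1.01 + 10^-1.89)
   = 1 / (1 + 10.233 + 0.012882) = 1/11.246 = 0.08892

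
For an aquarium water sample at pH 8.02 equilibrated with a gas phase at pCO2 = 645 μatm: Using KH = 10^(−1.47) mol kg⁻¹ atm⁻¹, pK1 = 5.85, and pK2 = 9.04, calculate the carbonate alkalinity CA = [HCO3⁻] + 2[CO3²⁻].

[CO2*] = KH · pCO2 = 10^(−1.47) × 645×10^-6 = 2.186×10^-5 mol/kg
α₀ = 1/(1 + K1/[H⁺] + K1K2/[H⁺]²) = 1/(1 + 10^+2.17 + 10^+1.15) = 0.006134
DIC = [CO2*]/α₀ = 2.186×10^-5 / 0.006134 = 3.563 mmol/kg
CA = (α₁ + 2α₂)·DIC = (0.9072 + 2×0.08664) × 3.563 = 3.85 mmol/kg

CA = 3.85 mmol/kg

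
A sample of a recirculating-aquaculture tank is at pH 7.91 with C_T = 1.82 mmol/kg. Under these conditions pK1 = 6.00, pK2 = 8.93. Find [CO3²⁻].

[CO3²⁻] = 0.157 mmol/kg

α₂ = 1 / (1 + [H⁺]/K2 + [H⁺]²/(K1K2)) = 1 / (1 + 10^+1.02 + 10^-0.89)
   = 1 / (1 + 10.471 + 0.12882) = 1/11.600 = 0.08621
[CO3²⁻] = α₂ × DIC = 0.08621 × 1.82 = 0.157 mmol/kg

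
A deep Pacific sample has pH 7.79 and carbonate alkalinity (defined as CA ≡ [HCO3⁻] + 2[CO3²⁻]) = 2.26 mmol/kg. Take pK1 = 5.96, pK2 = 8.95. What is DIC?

DIC = 2.15 mmol/kg

CA = [HCO3⁻] + 2[CO3²⁻] = (α₁ + 2α₂)·DIC
At pH 7.79: [H⁺]/K1 = 10^-1.83 = 0.014791, K2/[H⁺] = 10^-1.16 = 0.069183
α₁ = 1/(1 + 0.014791 + 0.069183) = 1/1.0840 = 0.9225; α₂ = α₁·K2/[H⁺] = 0.06382
α₁ + 2α₂ = 1.0502
DIC = CA / (α₁ + 2α₂) = 2.26 / 1.0502 = 2.15 mmol/kg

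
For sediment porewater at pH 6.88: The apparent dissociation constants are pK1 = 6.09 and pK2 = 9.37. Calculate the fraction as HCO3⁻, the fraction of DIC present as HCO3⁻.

α₁ = 0.858

α₁ = 1 / (1 + [H⁺]/K1 + K2/[H⁺]) = 1 / (1 + 10^-0.79 + 10^-2.49)
   = 1 / (1 + 0.16218 + 0.0032359) = 1/1.1654 = 0.8581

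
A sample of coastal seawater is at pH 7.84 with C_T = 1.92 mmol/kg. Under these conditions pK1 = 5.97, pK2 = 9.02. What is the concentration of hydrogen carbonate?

[HCO3⁻] = 1.78 mmol/kg

α₁ = 1 / (1 + [H⁺]/K1 + K2/[H⁺]) = 1 / (1 + 10^-1.87 + 10^-1.18)
   = 1 / (1 + 0.013490 + 0.066069) = 1/1.0796 = 0.9263
[HCO3⁻] = α₁ × DIC = 0.9263 × 1.92 = 1.78 mmol/kg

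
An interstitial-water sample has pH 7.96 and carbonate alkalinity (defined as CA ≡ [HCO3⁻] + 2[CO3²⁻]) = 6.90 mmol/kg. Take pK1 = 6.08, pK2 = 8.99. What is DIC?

CA = [HCO3⁻] + 2[CO3²⁻] = (α₁ + 2α₂)·DIC
At pH 7.96: [H⁺]/K1 = 10^-1.88 = 0.013183, K2/[H⁺] = 10^-1.03 = 0.093325
α₁ = 1/(1 + 0.013183 + 0.093325) = 1/1.1065 = 0.9037; α₂ = α₁·K2/[H⁺] = 0.08434
α₁ + 2α₂ = 1.0724
DIC = CA / (α₁ + 2α₂) = 6.90 / 1.0724 = 6.43 mmol/kg

DIC = 6.43 mmol/kg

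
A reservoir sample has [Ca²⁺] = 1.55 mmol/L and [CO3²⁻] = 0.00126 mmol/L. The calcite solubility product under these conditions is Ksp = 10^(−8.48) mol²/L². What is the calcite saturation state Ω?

Ω = 0.590

Ksp = 10^(−8.48) = 3.311×10^-9
Ω = [Ca²⁺][CO3²⁻]/Ksp = (1.55×10^-3)(0.00126×10^-3) / 3.311×10^-9 = 0.590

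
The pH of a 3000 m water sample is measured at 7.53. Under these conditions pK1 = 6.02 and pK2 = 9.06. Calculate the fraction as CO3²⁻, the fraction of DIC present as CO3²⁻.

α₂ = 0.0278

α₂ = 1 / (1 + [H⁺]/K2 + [H⁺]²/(K1K2)) = 1 / (1 + 10^+1.53 + 10^+0.02)
   = 1 / (1 + 33.884 + 1.0471) = 1/35.932 = 0.02783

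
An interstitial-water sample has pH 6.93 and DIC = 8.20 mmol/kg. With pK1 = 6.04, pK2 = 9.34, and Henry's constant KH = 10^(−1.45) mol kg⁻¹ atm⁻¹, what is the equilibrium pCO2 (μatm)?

pCO2 = 2.63×10^4 μatm

α₀ = 1 / (1 + K1/[H⁺] + K1K2/[H⁺]²) = 1 / (1 + 10^+0.89 + 10^-1.52)
   = 1 / (1 + 7.7625 + 0.030200) = 1/8.7927 = 0.1137
[CO2*] = α₀ × DIC = 0.1137 × 8.20 = 0.9326 mmol/kg
pCO2 = [CO2*]/KH = 9.326×10^-4 / 3.548×10^-2 = 2.63×10^4 μatm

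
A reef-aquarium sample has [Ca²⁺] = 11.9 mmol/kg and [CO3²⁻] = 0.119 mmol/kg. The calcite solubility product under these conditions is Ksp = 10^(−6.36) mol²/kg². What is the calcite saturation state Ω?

Ksp = 10^(−6.36) = 4.365×10^-7
Ω = [Ca²⁺][CO3²⁻]/Ksp = (11.9×10^-3)(0.119×10^-3) / 4.365×10^-7 = 3.24

Ω = 3.24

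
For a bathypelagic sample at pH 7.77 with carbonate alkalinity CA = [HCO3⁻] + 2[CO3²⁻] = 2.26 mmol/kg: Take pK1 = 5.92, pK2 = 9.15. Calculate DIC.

CA = [HCO3⁻] + 2[CO3²⁻] = (α₁ + 2α₂)·DIC
At pH 7.77: [H⁺]/K1 = 10^-1.85 = 0.014125, K2/[H⁺] = 10^-1.38 = 0.041687
α₁ = 1/(1 + 0.014125 + 0.041687) = 1/1.0558 = 0.9471; α₂ = α₁·K2/[H⁺] = 0.03948
α₁ + 2α₂ = 1.0261
DIC = CA / (α₁ + 2α₂) = 2.26 / 1.0261 = 2.20 mmol/kg

DIC = 2.20 mmol/kg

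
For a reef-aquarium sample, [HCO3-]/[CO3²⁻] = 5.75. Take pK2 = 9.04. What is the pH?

From K2 = [H⁺][CO3²⁻]/[HCO3-]:  pH = pK2 − log₁₀([HCO3-]/[CO3²⁻])
log₁₀(5.75) = +0.760
pH = 9.04 − (+0.760) = 8.28

pH = 8.28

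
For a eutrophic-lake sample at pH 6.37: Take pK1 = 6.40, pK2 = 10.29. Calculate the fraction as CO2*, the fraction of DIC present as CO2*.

α₀ = 0.517

α₀ = 1 / (1 + K1/[H⁺] + K1K2/[H⁺]²) = 1 / (1 + 10^-0.03 + 10^-3.95)
   = 1 / (1 + 0.93325 + 0.00011220) = 1/1.9334 = 0.5172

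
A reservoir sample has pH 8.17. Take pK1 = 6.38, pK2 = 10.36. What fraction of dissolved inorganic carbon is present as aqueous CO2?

α₀ = 1 / (1 + K1/[H⁺] + K1K2/[H⁺]²) = 1 / (1 + 10^+1.79 + 10^-0.40)
   = 1 / (1 + 61.660 + 0.39811) = 1/63.058 = 0.01586

α₀ = 0.0159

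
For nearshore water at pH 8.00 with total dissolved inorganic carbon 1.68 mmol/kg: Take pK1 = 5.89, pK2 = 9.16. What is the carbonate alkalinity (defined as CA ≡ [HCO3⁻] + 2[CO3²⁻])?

CA = [HCO3⁻] + 2[CO3²⁻] = (α₁ + 2α₂)·DIC
At pH 8.00: [H⁺]/K1 = 10^-2.11 = 0.0077625, K2/[H⁺] = 10^-1.16 = 0.069183
α₁ = 1/(1 + 0.0077625 + 0.069183) = 1/1.0769 = 0.9286; α₂ = α₁·K2/[H⁺] = 0.06424
α₁ + 2α₂ = 1.0570
CA = 1.0570 × 1.68 = 1.78 mmol/kg

CA = 1.78 mmol/kg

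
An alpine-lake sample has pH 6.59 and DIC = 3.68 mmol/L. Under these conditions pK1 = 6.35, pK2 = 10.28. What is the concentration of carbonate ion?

α₂ = 1 / (1 + [H⁺]/K2 + [H⁺]²/(K1K2)) = 1 / (1 + 10^+3.69 + 10^+3.45)
   = 1 / (1 + 4897.8 + 2818.4) = 1/7717.2 = 0.0001296
[CO3²⁻] = α₂ × DIC = 0.0001296 × 3.68 = 0.000477 mmol/L = 0.477 μmol/L

[CO3²⁻] = 0.477 μmol/L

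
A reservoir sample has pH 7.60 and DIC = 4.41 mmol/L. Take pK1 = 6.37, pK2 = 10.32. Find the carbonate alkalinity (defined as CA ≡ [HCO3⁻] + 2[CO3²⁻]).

CA = 4.17 mmol/L

CA = [HCO3⁻] + 2[CO3²⁻] = (α₁ + 2α₂)·DIC
At pH 7.60: [H⁺]/K1 = 10^-1.23 = 0.058884, K2/[H⁺] = 10^-2.72 = 0.0019055
α₁ = 1/(1 + 0.058884 + 0.0019055) = 1/1.0608 = 0.9427; α₂ = α₁·K2/[H⁺] = 0.001796
α₁ + 2α₂ = 0.9463
CA = 0.9463 × 4.41 = 4.17 mmol/L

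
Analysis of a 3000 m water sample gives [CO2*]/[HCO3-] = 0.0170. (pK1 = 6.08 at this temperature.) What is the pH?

pH = 7.85

From K1 = [H⁺][HCO3-]/[CO2*]:  pH = pK1 − log₁₀([CO2*]/[HCO3-])
log₁₀(0.0170) = -1.770
pH = 6.08 − (-1.770) = 7.85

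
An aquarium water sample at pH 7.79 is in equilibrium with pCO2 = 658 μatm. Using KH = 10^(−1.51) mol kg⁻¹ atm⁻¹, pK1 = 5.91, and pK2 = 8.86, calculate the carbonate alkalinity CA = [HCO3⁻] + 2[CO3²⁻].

CA = 1.81 mmol/kg

[CO2*] = KH · pCO2 = 10^(−1.51) × 658×10^-6 = 2.033×10^-5 mol/kg
α₀ = 1/(1 + K1/[H⁺] + K1K2/[H⁺]²) = 1/(1 + 10^+1.88 + 10^+0.81) = 0.01200
DIC = [CO2*]/α₀ = 2.033×10^-5 / 0.01200 = 1.694 mmol/kg
CA = (α₁ + 2α₂)·DIC = (0.9105 + 2×0.07750) × 1.694 = 1.81 mmol/kg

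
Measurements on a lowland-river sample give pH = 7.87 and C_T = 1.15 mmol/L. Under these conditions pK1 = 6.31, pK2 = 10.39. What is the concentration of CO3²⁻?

[CO3²⁻] = 3.37 μmol/L

α₂ = 1 / (1 + [H⁺]/K2 + [H⁺]²/(K1K2)) = 1 / (1 + 10^+2.52 + 10^+0.96)
   = 1 / (1 + 331.13 + 9.1201) = 1/341.25 = 0.002930
[CO3²⁻] = α₂ × DIC = 0.002930 × 1.15 = 0.00337 mmol/L = 3.37 μmol/L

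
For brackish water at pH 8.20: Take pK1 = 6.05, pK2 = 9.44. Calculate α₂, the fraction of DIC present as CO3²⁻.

α₂ = 1 / (1 + [H⁺]/K2 + [H⁺]²/(K1K2)) = 1 / (1 + 10^+1.24 + 10^-0.91)
   = 1 / (1 + 17.378 + 0.12303) = 1/18.501 = 0.05405

α₂ = 0.0541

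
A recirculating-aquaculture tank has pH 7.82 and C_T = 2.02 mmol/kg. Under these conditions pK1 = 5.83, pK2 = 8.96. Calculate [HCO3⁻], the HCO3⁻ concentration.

[HCO3⁻] = 1.87 mmol/kg

α₁ = 1 / (1 + [H⁺]/K1 + K2/[H⁺]) = 1 / (1 + 10^-1.99 + 10^-1.14)
   = 1 / (1 + 0.010233 + 0.072444) = 1/1.0827 = 0.9236
[HCO3⁻] = α₁ × DIC = 0.9236 × 2.02 = 1.87 mmol/kg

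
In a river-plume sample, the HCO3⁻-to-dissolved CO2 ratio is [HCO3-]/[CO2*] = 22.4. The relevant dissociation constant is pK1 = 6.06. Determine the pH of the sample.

From K1 = [H⁺][HCO3-]/[CO2*]:  pH = pK1 + log₁₀([HCO3-]/[CO2*])
log₁₀(22.4) = +1.350
pH = 6.06 + (+1.350) = 7.41

pH = 7.41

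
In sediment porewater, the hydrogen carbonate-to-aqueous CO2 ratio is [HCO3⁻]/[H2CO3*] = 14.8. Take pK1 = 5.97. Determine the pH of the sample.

pH = 7.14

From K1 = [H⁺][HCO3⁻]/[H2CO3*]:  pH = pK1 + log₁₀([HCO3⁻]/[H2CO3*])
log₁₀(14.8) = +1.170
pH = 5.97 + (+1.170) = 7.14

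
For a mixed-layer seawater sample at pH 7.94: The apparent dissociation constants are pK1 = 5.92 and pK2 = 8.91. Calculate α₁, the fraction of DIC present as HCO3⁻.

α₁ = 0.895

α₁ = 1 / (1 + [H⁺]/K1 + K2/[H⁺]) = 1 / (1 + 10^-2.02 + 10^-0.97)
   = 1 / (1 + 0.0095499 + 0.10715) = 1/1.1167 = 0.8955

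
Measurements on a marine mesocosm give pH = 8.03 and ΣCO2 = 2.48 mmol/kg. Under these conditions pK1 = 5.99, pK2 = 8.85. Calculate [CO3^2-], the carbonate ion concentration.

α₂ = 1 / (1 + [H⁺]/K2 + [H⁺]²/(K1K2)) = 1 / (1 + 10^+0.82 + 10^-1.22)
   = 1 / (1 + 6.6069 + 0.060256) = 1/7.6672 = 0.1304
[CO3²⁻] = α₂ × DIC = 0.1304 × 2.48 = 0.323 mmol/kg

[CO3²⁻] = 0.323 mmol/kg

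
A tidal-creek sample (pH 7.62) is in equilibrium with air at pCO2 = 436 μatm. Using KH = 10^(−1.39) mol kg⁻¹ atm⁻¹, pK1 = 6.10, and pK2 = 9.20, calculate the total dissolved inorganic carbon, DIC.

DIC = 0.621 mmol/kg

[CO2*] = KH · pCO2 = 10^(−1.39) × 436×10^-6 = 1.776×10^-5 mol/kg
α₀ = 1/(1 + K1/[H⁺] + K1K2/[H⁺]²) = 1/(1 + 10^+1.52 + 10^-0.06) = 0.02858
DIC = [CO2*]/α₀ = 1.776×10^-5 / 0.02858 = 0.621 mmol/kg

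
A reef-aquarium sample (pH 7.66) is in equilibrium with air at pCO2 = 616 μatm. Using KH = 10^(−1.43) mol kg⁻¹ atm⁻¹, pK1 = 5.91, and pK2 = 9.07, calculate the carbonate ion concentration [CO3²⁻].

[CO2*] = KH · pCO2 = 10^(−1.43) × 616×10^-6 = 2.289×10^-5 mol/kg
α₀ = 1/(1 + K1/[H⁺] + K1K2/[H⁺]²) = 1/(1 + 10^+1.75 + 10^+0.34) = 0.01683
DIC = [CO2*]/α₀ = 2.289×10^-5 / 0.01683 = 1.360 mmol/kg
[CO3²⁻] = α₂·DIC; α₂ = 0.03682, so [CO3²⁻] = 0.03682 × 1.360 = 0.0501 mmol/kg

[CO3²⁻] = 0.0501 mmol/kg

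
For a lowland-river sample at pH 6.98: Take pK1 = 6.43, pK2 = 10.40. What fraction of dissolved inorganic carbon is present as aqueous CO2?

α₀ = 0.220

α₀ = 1 / (1 + K1/[H⁺] + K1K2/[H⁺]²) = 1 / (1 + 10^+0.55 + 10^-2.87)
   = 1 / (1 + 3.5481 + 0.0013490) = 1/4.5495 = 0.2198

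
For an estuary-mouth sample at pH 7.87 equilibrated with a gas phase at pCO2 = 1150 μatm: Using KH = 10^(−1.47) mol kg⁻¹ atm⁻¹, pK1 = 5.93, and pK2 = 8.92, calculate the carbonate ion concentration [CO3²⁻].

[CO3²⁻] = 0.302 mmol/kg

[CO2*] = KH · pCO2 = 10^(−1.47) × 1150×10^-6 = 3.897×10^-5 mol/kg
α₀ = 1/(1 + K1/[H⁺] + K1K2/[H⁺]²) = 1/(1 + 10^+1.94 + 10^+0.89) = 0.01043
DIC = [CO2*]/α₀ = 3.897×10^-5 / 0.01043 = 3.735 mmol/kg
[CO3²⁻] = α₂·DIC; α₂ = 0.08098, so [CO3²⁻] = 0.08098 × 3.735 = 0.302 mmol/kg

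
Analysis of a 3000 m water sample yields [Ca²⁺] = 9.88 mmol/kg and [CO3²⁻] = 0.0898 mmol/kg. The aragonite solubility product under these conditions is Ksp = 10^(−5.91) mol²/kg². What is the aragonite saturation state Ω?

Ω = 0.721

Ksp = 10^(−5.91) = 1.230×10^-6
Ω = [Ca²⁺][CO3²⁻]/Ksp = (9.88×10^-3)(0.0898×10^-3) / 1.230×10^-6 = 0.721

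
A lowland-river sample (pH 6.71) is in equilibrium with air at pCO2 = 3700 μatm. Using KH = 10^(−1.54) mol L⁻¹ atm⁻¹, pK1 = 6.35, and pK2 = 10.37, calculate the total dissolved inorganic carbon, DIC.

[CO2*] = KH · pCO2 = 10^(−1.54) × 3700×10^-6 = 1.067×10^-4 mol/L
α₀ = 1/(1 + K1/[H⁺] + K1K2/[H⁺]²) = 1/(1 + 10^+0.36 + 10^-3.30) = 0.3038
DIC = [CO2*]/α₀ = 1.067×10^-4 / 0.3038 = 0.351 mmol/L

DIC = 0.351 mmol/L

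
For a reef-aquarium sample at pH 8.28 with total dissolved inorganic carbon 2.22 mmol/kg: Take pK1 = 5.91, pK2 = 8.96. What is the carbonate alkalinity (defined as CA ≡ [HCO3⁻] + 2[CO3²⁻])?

CA = 2.59 mmol/kg

CA = [HCO3⁻] + 2[CO3²⁻] = (α₁ + 2α₂)·DIC
At pH 8.28: [H⁺]/K1 = 10^-2.37 = 0.0042658, K2/[H⁺] = 10^-0.68 = 0.20893
α₁ = 1/(1 + 0.0042658 + 0.20893) = 1/1.2132 = 0.8243; α₂ = α₁·K2/[H⁺] = 0.1722
α₁ + 2α₂ = 1.1687
CA = 1.1687 × 2.22 = 2.59 mmol/kg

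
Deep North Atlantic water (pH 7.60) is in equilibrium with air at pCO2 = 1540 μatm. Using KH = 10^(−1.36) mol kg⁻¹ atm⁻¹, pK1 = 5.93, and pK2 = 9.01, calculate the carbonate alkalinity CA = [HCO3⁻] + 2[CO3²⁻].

[CO2*] = KH · pCO2 = 10^(−1.36) × 1540×10^-6 = 6.722×10^-5 mol/kg
α₀ = 1/(1 + K1/[H⁺] + K1K2/[H⁺]²) = 1/(1 + 10^+1.67 + 10^+0.26) = 0.02016
DIC = [CO2*]/α₀ = 6.722×10^-5 / 0.02016 = 3.334 mmol/kg
CA = (α₁ + 2α₂)·DIC = (0.9431 + 2×0.03669) × 3.334 = 3.39 mmol/kg

CA = 3.39 mmol/kg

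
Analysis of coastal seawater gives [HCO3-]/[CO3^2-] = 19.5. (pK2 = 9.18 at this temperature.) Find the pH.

From K2 = [H⁺][CO3^2-]/[HCO3-]:  pH = pK2 − log₁₀([HCO3-]/[CO3^2-])
log₁₀(19.5) = +1.290
pH = 9.18 − (+1.290) = 7.89

pH = 7.89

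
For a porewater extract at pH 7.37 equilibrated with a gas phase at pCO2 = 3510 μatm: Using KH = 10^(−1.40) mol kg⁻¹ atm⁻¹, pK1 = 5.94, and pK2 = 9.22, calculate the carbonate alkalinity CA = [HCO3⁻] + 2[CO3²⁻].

CA = 3.87 mmol/kg

[CO2*] = KH · pCO2 = 10^(−1.40) × 3510×10^-6 = 1.397×10^-4 mol/kg
α₀ = 1/(1 + K1/[H⁺] + K1K2/[H⁺]²) = 1/(1 + 10^+1.43 + 10^-0.42) = 0.03534
DIC = [CO2*]/α₀ = 1.397×10^-4 / 0.03534 = 3.954 mmol/kg
CA = (α₁ + 2α₂)·DIC = (0.9512 + 2×0.01344) × 3.954 = 3.87 mmol/kg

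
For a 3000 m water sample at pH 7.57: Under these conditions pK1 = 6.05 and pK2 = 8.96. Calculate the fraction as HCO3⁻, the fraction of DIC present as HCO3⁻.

α₁ = 0.934

α₁ = 1 / (1 + [H⁺]/K1 + K2/[H⁺]) = 1 / (1 + 10^-1.52 + 10^-1.39)
   = 1 / (1 + 0.030200 + 0.040738) = 1/1.0709 = 0.9338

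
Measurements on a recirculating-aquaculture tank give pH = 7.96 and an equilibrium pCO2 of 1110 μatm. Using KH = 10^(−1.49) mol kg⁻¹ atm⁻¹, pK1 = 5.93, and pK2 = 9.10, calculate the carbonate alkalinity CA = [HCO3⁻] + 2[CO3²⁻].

[CO2*] = KH · pCO2 = 10^(−1.49) × 1110×10^-6 = 3.592×10^-5 mol/kg
α₀ = 1/(1 + K1/[H⁺] + K1K2/[H⁺]²) = 1/(1 + 10^+2.03 + 10^+0.89) = 0.008627
DIC = [CO2*]/α₀ = 3.592×10^-5 / 0.008627 = 4.164 mmol/kg
CA = (α₁ + 2α₂)·DIC = (0.9244 + 2×0.06697) × 4.164 = 4.41 mmol/kg

CA = 4.41 mmol/kg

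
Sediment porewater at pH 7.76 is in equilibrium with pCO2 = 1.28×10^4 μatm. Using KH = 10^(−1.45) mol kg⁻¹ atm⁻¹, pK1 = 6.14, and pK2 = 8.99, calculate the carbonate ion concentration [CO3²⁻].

[CO2*] = KH · pCO2 = 10^(−1.45) × 1.28×10^4×10^-6 = 4.542×10^-4 mol/kg
α₀ = 1/(1 + K1/[H⁺] + K1K2/[H⁺]²) = 1/(1 + 10^+1.62 + 10^+0.39) = 0.02215
DIC = [CO2*]/α₀ = 4.542×10^-4 / 0.02215 = 20.50 mmol/kg
[CO3²⁻] = α₂·DIC; α₂ = 0.05438, so [CO3²⁻] = 0.05438 × 20.50 = 1.11 mmol/kg

[CO3²⁻] = 1.11 mmol/kg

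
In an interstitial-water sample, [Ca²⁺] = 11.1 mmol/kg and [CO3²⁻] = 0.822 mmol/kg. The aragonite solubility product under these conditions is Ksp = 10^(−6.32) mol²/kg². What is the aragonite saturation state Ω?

Ksp = 10^(−6.32) = 4.786×10^-7
Ω = [Ca²⁺][CO3²⁻]/Ksp = (11.1×10^-3)(0.822×10^-3) / 4.786×10^-7 = 19.1

Ω = 19.1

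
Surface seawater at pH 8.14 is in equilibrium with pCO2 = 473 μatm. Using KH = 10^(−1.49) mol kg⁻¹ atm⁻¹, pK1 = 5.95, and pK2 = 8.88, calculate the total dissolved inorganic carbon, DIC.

[CO2*] = KH · pCO2 = 10^(−1.49) × 473×10^-6 = 1.531×10^-5 mol/kg
α₀ = 1/(1 + K1/[H⁺] + K1K2/[H⁺]²) = 1/(1 + 10^+2.19 + 10^+1.45) = 0.005433
DIC = [CO2*]/α₀ = 1.531×10^-5 / 0.005433 = 2.82 mmol/kg

DIC = 2.82 mmol/kg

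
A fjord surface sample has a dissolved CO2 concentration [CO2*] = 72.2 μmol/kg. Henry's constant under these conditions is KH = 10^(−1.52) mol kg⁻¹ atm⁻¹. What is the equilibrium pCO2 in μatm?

pCO2 = 2390 μatm

KH = 10^(−1.52) = 3.020×10^-2 mol kg⁻¹ atm⁻¹
pCO2 = [CO2*]/KH = 72.2×10^-6 / 3.020×10^-2 = 2.39×10^-3 atm = 2390 μatm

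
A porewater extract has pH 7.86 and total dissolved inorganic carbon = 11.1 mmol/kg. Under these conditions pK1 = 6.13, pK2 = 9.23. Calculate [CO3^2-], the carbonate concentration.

[CO3²⁻] = 0.446 mmol/kg

α₂ = 1 / (1 + [H⁺]/K2 + [H⁺]²/(K1K2)) = 1 / (1 + 10^+1.37 + 10^-0.36)
   = 1 / (1 + 23.442 + 0.43652) = 1/24.879 = 0.04019
[CO3²⁻] = α₂ × DIC = 0.04019 × 11.1 = 0.446 mmol/kg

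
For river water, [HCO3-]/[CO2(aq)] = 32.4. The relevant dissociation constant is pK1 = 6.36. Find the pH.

From K1 = [H⁺][HCO3-]/[CO2(aq)]:  pH = pK1 + log₁₀([HCO3-]/[CO2(aq)])
log₁₀(32.4) = +1.511
pH = 6.36 + (+1.511) = 7.87

pH = 7.87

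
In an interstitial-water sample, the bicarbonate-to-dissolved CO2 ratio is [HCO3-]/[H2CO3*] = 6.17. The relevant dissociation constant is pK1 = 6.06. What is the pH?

pH = 6.85

From K1 = [H⁺][HCO3-]/[H2CO3*]:  pH = pK1 + log₁₀([HCO3-]/[H2CO3*])
log₁₀(6.17) = +0.790
pH = 6.06 + (+0.790) = 6.85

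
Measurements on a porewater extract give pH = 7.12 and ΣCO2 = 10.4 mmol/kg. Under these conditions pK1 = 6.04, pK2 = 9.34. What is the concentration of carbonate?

[CO3²⁻] = 0.0575 mmol/kg

α₂ = 1 / (1 + [H⁺]/K2 + [H⁺]²/(K1K2)) = 1 / (1 + 10^+2.22 + 10^+1.14)
   = 1 / (1 + 165.96 + 13.804) = 1/180.76 = 0.005532
[CO3²⁻] = α₂ × DIC = 0.005532 × 10.4 = 0.0575 mmol/kg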